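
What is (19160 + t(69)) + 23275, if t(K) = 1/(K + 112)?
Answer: 7680736/181 ≈ 42435.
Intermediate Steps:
t(K) = 1/(112 + K)
(19160 + t(69)) + 23275 = (19160 + 1/(112 + 69)) + 23275 = (19160 + 1/181) + 23275 = 3467961/181 + 23275 = 7680736/181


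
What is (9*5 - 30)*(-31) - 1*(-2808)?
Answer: 2343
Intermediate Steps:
(9*5 - 30)*(-31) - 1*(-2808) = (45 - 30)*(-31) + 2808 = 15*(-31) + 2808 = -465 + 2808 = 2343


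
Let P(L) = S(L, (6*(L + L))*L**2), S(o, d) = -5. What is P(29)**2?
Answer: 25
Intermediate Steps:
P(L) = -5
P(29)**2 = (-5)**2 = 25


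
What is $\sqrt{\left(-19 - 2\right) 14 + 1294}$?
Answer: $10 \sqrt{10} \approx 31.623$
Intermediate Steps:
$\sqrt{\left(-19 - 2\right) 14 + 1294} = \sqrt{\left(-21\right) 14 + 1294} = \sqrt{-294 + 1294} = \sqrt{1000} = 10 \sqrt{10}$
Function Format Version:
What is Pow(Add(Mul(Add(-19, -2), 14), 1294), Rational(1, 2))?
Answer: Mul(10, Pow(10, Rational(1, 2))) ≈ 31.623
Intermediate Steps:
Pow(Add(Mul(Add(-19, -2), 14), 1294), Rational(1, 2)) = Pow(Add(Mul(-21, 14), 1294), Rational(1, 2)) = Pow(Add(-294, 1294), Rational(1, 2)) = Pow(1000, Rational(1, 2)) = Mul(10, Pow(10, Rational(1, 2)))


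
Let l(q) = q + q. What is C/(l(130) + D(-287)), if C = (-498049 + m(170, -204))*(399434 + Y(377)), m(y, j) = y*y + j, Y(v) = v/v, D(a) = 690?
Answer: -37495203111/190 ≈ -1.9734e+8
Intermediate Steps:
l(q) = 2*q
Y(v) = 1
m(y, j) = j + y² (m(y, j) = y² + j = j + y²)
C = -187476015555 (C = (-498049 + (-204 + 170²))*(399434 + 1) = (-498049 + (-204 + 28900))*399435 = (-498049 + 28696)*399435 = -469353*399435 = -187476015555)
C/(l(130) + D(-287)) = -187476015555/(2*130 + 690) = -187476015555/(260 + 690) = -187476015555/950 = -187476015555*1/950 = -37495203111/190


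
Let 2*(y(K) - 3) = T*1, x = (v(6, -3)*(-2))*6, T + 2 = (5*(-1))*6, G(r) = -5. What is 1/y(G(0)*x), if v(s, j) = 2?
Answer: -1/13 ≈ -0.076923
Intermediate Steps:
T = -32 (T = -2 + (5*(-1))*6 = -2 - 5*6 = -2 - 30 = -32)
x = -24 (x = (2*(-2))*6 = -4*6 = -24)
y(K) = -13 (y(K) = 3 + (-32*1)/2 = 3 + (½)*(-32) = 3 - 16 = -13)
1/y(G(0)*x) = 1/(-13) = -1/13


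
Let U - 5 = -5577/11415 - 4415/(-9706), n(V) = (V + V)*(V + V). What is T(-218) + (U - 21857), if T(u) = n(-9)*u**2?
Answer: 567853322054541/36931330 ≈ 1.5376e+7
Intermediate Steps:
n(V) = 4*V**2 (n(V) = (2*V)*(2*V) = 4*V**2)
T(u) = 324*u**2 (T(u) = (4*(-9)**2)*u**2 = (4*81)*u**2 = 324*u**2)
U = 183412271/36931330 (U = 5 + (-5577/11415 - 4415/(-9706)) = 5 + (-5577*1/11415 - 4415*(-1/9706)) = 5 + (-1859/3805 + 4415/9706) = 5 - 1244379/36931330 = 183412271/36931330 ≈ 4.9663)
T(-218) + (U - 21857) = 324*(-218)**2 + (183412271/36931330 - 21857) = 324*47524 - 807024667539/36931330 = 15397776 - 807024667539/36931330 = 567853322054541/36931330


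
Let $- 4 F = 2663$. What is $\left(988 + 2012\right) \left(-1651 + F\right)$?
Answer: $-6950250$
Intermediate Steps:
$F = - \frac{2663}{4}$ ($F = \left(- \frac{1}{4}\right) 2663 = - \frac{2663}{4} \approx -665.75$)
$\left(988 + 2012\right) \left(-1651 + F\right) = \left(988 + 2012\right) \left(-1651 - \frac{2663}{4}\right) = 3000 \left(- \frac{9267}{4}\right) = -6950250$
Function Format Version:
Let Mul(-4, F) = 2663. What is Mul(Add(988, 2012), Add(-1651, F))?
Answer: -6950250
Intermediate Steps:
F = Rational(-2663, 4) (F = Mul(Rational(-1, 4), 2663) = Rational(-2663, 4) ≈ -665.75)
Mul(Add(988, 2012), Add(-1651, F)) = Mul(Add(988, 2012), Add(-1651, Rational(-2663, 4))) = Mul(3000, Rational(-9267, 4)) = -6950250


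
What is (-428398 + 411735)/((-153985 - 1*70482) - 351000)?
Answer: 16663/575467 ≈ 0.028956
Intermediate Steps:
(-428398 + 411735)/((-153985 - 1*70482) - 351000) = -16663/((-153985 - 70482) - 351000) = -16663/(-224467 - 351000) = -16663/(-575467) = -16663*(-1/575467) = 16663/575467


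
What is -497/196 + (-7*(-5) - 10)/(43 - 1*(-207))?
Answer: -341/140 ≈ -2.4357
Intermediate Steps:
-497/196 + (-7*(-5) - 10)/(43 - 1*(-207)) = -497*1/196 + (35 - 10)/(43 + 207) = -71/28 + 25/250 = -71/28 + 25*(1/250) = -71/28 + 1/10 = -341/140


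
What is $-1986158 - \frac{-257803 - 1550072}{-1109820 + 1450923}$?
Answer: $- \frac{225827548133}{113701} \approx -1.9862 \cdot 10^{6}$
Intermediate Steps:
$-1986158 - \frac{-257803 - 1550072}{-1109820 + 1450923} = -1986158 - - \frac{1807875}{341103} = -1986158 - \left(-1807875\right) \frac{1}{341103} = -1986158 - - \frac{602625}{113701} = -1986158 + \frac{602625}{113701} = - \frac{225827548133}{113701}$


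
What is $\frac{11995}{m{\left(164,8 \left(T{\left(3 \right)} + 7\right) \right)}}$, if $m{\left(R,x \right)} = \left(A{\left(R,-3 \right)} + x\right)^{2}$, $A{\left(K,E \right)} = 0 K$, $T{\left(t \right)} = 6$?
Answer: $\frac{11995}{10816} \approx 1.109$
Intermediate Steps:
$A{\left(K,E \right)} = 0$
$m{\left(R,x \right)} = x^{2}$ ($m{\left(R,x \right)} = \left(0 + x\right)^{2} = x^{2}$)
$\frac{11995}{m{\left(164,8 \left(T{\left(3 \right)} + 7\right) \right)}} = \frac{11995}{\left(8 \left(6 + 7\right)\right)^{2}} = \frac{11995}{\left(8 \cdot 13\right)^{2}} = \frac{11995}{104^{2}} = \frac{11995}{10816}$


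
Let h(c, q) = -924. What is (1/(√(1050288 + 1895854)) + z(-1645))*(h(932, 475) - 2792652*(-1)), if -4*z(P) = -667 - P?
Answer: -682577496 + 1395864*√2946142/1473071 ≈ -6.8258e+8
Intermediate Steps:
z(P) = 667/4 + P/4 (z(P) = -(-667 - P)/4 = 667/4 + P/4)
(1/(√(1050288 + 1895854)) + z(-1645))*(h(932, 475) - 2792652*(-1)) = (1/(√(1050288 + 1895854)) + (667/4 + (¼)*(-1645)))*(-924 - 2792652*(-1)) = (1/(√2946142) + (667/4 - 1645/4))*(-924 + 2792652) = (√2946142/2946142 - 489/2)*2791728 = (-489/2 + √2946142/2946142)*2791728 = -682577496 + 1395864*√2946142/1473071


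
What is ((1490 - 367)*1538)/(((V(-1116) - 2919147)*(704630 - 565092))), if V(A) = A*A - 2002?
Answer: -863587/116911424917 ≈ -7.3867e-6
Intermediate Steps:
V(A) = -2002 + A**2 (V(A) = A**2 - 2002 = -2002 + A**2)
((1490 - 367)*1538)/(((V(-1116) - 2919147)*(704630 - 565092))) = ((1490 - 367)*1538)/((((-2002 + (-1116)**2) - 2919147)*(704630 - 565092))) = (1123*1538)/((((-2002 + 1245456) - 2919147)*139538)) = 1727174/(((1243454 - 2919147)*139538)) = 1727174/((-1675693*139538)) = 1727174/(-233822849834) = 1727174*(-1/233822849834) = -863587/116911424917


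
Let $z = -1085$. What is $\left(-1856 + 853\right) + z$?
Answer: $-2088$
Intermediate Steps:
$\left(-1856 + 853\right) + z = \left(-1856 + 853\right) - 1085 = -1003 - 1085 = -2088$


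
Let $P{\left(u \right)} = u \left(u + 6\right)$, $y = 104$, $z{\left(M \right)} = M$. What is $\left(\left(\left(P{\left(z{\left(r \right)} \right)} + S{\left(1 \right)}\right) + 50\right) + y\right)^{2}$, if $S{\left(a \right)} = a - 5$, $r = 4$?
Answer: $36100$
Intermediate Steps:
$S{\left(a \right)} = -5 + a$
$P{\left(u \right)} = u \left(6 + u\right)$
$\left(\left(\left(P{\left(z{\left(r \right)} \right)} + S{\left(1 \right)}\right) + 50\right) + y\right)^{2} = \left(\left(\left(4 \left(6 + 4\right) + \left(-5 + 1\right)\right) + 50\right) + 104\right)^{2} = \left(\left(\left(4 \cdot 10 - 4\right) + 50\right) + 104\right)^{2} = \left(\left(\left(40 - 4\right) + 50\right) + 104\right)^{2} = \left(\left(36 + 50\right) + 104\right)^{2} = \left(86 + 104\right)^{2} = 190^{2} = 36100$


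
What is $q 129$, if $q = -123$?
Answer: $-15867$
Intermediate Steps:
$q 129 = \left(-123\right) 129 = -15867$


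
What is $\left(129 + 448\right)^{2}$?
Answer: $332929$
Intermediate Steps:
$\left(129 + 448\right)^{2} = 577^{2} = 332929$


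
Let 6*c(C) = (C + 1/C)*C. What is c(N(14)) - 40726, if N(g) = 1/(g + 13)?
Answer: -89067397/2187 ≈ -40726.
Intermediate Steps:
N(g) = 1/(13 + g)
c(C) = C*(C + 1/C)/6 (c(C) = ((C + 1/C)*C)/6 = (C*(C + 1/C))/6 = C*(C + 1/C)/6)
c(N(14)) - 40726 = (⅙ + (1/(13 + 14))²/6) - 40726 = (⅙ + (1/27)²/6) - 40726 = (⅙ + (⅙)*(1/729)) - 40726 = (⅙ + 1/4374) - 40726 = 365/2187 - 40726 = -89067397/2187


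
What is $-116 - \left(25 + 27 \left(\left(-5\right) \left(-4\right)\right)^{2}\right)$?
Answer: $-10941$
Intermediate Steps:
$-116 - \left(25 + 27 \left(\left(-5\right) \left(-4\right)\right)^{2}\right) = -116 - \left(25 + 27 \cdot 20^{2}\right) = -116 - \left(25 + 27 \cdot 400\right) = -116 - \left(25 + 10800\right) = -116 - 10825 = -10941$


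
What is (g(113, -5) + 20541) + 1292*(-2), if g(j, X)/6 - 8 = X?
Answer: 17975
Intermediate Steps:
g(j, X) = 48 + 6*X
(g(113, -5) + 20541) + 1292*(-2) = ((48 + 6*(-5)) + 20541) + 1292*(-2) = ((48 - 30) + 20541) - 2584 = (18 + 20541) - 2584 = 20559 - 2584 = 17975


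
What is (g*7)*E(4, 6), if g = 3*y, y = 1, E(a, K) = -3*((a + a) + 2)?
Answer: -630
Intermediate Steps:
E(a, K) = -6 - 6*a (E(a, K) = -3*(2*a + 2) = -3*(2 + 2*a) = -6 - 6*a)
g = 3 (g = 3*1 = 3)
(g*7)*E(4, 6) = (3*7)*(-6 - 6*4) = 21*(-6 - 24) = 21*(-30) = -630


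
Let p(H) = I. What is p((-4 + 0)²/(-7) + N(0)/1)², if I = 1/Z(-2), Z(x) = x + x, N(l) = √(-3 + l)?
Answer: 1/16 ≈ 0.062500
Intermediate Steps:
Z(x) = 2*x
I = -¼ (I = 1/(2*(-2)) = 1/(-4) = -¼ ≈ -0.25000)
p(H) = -¼
p((-4 + 0)²/(-7) + N(0)/1)² = (-¼)² = 1/16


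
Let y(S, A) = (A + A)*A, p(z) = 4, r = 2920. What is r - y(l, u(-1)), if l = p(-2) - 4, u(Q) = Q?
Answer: 2918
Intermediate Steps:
l = 0 (l = 4 - 4 = 0)
y(S, A) = 2*A**2 (y(S, A) = (2*A)*A = 2*A**2)
r - y(l, u(-1)) = 2920 - 2*(-1)**2 = 2920 - 2 = 2918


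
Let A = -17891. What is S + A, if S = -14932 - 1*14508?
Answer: -47331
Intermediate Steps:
S = -29440 (S = -14932 - 14508 = -29440)
S + A = -29440 - 17891 = -47331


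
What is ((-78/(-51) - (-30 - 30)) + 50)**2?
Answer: 3594816/289 ≈ 12439.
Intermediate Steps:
((-78/(-51) - (-30 - 30)) + 50)**2 = ((-78*(-1/51) - 1*(-60)) + 50)**2 = ((26/17 + 60) + 50)**2 = (1046/17 + 50)**2 = (1896/17)**2 = 3594816/289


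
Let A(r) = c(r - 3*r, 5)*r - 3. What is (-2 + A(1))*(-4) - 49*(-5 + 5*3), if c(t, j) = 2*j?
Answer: -510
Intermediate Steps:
A(r) = -3 + 10*r (A(r) = (2*5)*r - 3 = 10*r - 3 = -3 + 10*r)
(-2 + A(1))*(-4) - 49*(-5 + 5*3) = (-2 + (-3 + 10*1))*(-4) - 49*(-5 + 5*3) = (-2 + (-3 + 10))*(-4) - 49*(-5 + 15) = (-2 + 7)*(-4) - 49*10 = 5*(-4) - 490 = -20 - 490 = -510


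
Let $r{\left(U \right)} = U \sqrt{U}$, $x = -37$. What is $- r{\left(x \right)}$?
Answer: $37 i \sqrt{37} \approx 225.06 i$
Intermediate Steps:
$r{\left(U \right)} = U^{\frac{3}{2}}$
$- r{\left(x \right)} = - \left(-37\right)^{\frac{3}{2}} = - \left(-37\right) i \sqrt{37} = 37 i \sqrt{37}$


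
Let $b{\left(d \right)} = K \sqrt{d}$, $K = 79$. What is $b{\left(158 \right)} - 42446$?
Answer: $-42446 + 79 \sqrt{158} \approx -41453.0$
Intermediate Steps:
$b{\left(d \right)} = 79 \sqrt{d}$
$b{\left(158 \right)} - 42446 = 79 \sqrt{158} - 42446 = -42446 + 79 \sqrt{158}$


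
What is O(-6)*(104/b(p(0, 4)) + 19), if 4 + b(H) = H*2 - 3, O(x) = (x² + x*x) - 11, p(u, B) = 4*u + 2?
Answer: -2867/3 ≈ -955.67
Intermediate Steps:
p(u, B) = 2 + 4*u
O(x) = -11 + 2*x² (O(x) = (x² + x²) - 11 = 2*x² - 11 = -11 + 2*x²)
b(H) = -7 + 2*H (b(H) = -4 + (H*2 - 3) = -4 + (2*H - 3) = -4 + (-3 + 2*H) = -7 + 2*H)
O(-6)*(104/b(p(0, 4)) + 19) = (-11 + 2*(-6)²)*(104/(-7 + 2*(2 + 4*0)) + 19) = (-11 + 2*36)*(104/(-7 + 2*(2 + 0)) + 19) = (-11 + 72)*(104/(-7 + 2*2) + 19) = 61*(104/(-7 + 4) + 19) = 61*(104/(-3) + 19) = 61*(104*(-⅓) + 19) = 61*(-104/3 + 19) = 61*(-47/3) = -2867/3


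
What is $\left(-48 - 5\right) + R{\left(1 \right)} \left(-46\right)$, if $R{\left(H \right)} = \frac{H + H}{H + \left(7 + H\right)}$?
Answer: $- \frac{569}{9} \approx -63.222$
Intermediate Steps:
$R{\left(H \right)} = \frac{2 H}{7 + 2 H}$
$\left(-48 - 5\right) + R{\left(1 \right)} \left(-46\right) = \left(-48 - 5\right) + 2 \cdot 1 \frac{1}{7 + 2 \cdot 1} \left(-46\right) = \left(-48 - 5\right) + 2 \cdot 1 \frac{1}{7 + 2} \left(-46\right) = -53 + 2 \cdot 1 \cdot \frac{1}{9} \left(-46\right) = -53 + \frac{2}{9} \left(-46\right) = -53 - \frac{92}{9} = - \frac{569}{9}$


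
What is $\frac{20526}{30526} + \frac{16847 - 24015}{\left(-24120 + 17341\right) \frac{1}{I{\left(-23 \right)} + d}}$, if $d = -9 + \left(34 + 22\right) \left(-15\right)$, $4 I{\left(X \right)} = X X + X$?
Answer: $- \frac{78975672563}{103467877} \approx -763.29$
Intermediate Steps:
$I{\left(X \right)} = \frac{X}{4} + \frac{X^{2}}{4}$ ($I{\left(X \right)} = \frac{X X + X}{4} = \frac{X^{2} + X}{4} = \frac{X + X^{2}}{4} = \frac{X}{4} + \frac{X^{2}}{4}$)
$d = -849$ ($d = -9 + 56 \left(-15\right) = -9 - 840 = -849$)
$\frac{20526}{30526} + \frac{16847 - 24015}{\left(-24120 + 17341\right) \frac{1}{I{\left(-23 \right)} + d}} = \frac{20526}{30526} + \frac{16847 - 24015}{\left(-24120 + 17341\right) \frac{1}{\frac{1}{4} \left(-23\right) \left(1 - 23\right) - 849}} = 20526 \cdot \frac{1}{30526} + \frac{16847 - 24015}{\left(-6779\right) \frac{1}{\frac{1}{4} \left(-23\right) \left(-22\right) - 849}} = \frac{10263}{15263} - \frac{7168}{\left(-6779\right) \frac{1}{\frac{253}{2} - 849}} = \frac{10263}{15263} - \frac{7168}{\left(-6779\right) \frac{1}{- \frac{1445}{2}}} = \frac{10263}{15263} - \frac{7168}{\left(-6779\right) \left(- \frac{2}{1445}\right)} = \frac{10263}{15263} - \frac{7168}{\frac{13558}{1445}} = \frac{10263}{15263} - \frac{5178880}{6779} = - \frac{78975672563}{103467877}$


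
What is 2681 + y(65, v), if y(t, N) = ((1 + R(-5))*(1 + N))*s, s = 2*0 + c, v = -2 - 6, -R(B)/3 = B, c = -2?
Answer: 2905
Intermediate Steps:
R(B) = -3*B
v = -8
s = -2 (s = 2*0 - 2 = 0 - 2 = -2)
y(t, N) = -32 - 32*N (y(t, N) = ((1 - 3*(-5))*(1 + N))*(-2) = ((1 + 15)*(1 + N))*(-2) = (16*(1 + N))*(-2) = (16 + 16*N)*(-2) = -32 - 32*N)
2681 + y(65, v) = 2681 + (-32 - 32*(-8)) = 2681 + (-32 + 256) = 2681 + 224 = 2905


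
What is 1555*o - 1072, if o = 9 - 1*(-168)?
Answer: 274163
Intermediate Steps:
o = 177 (o = 9 + 168 = 177)
1555*o - 1072 = 1555*177 - 1072 = 275235 - 1072 = 274163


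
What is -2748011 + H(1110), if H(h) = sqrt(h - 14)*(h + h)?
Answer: -2748011 + 4440*sqrt(274) ≈ -2.6745e+6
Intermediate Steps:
H(h) = 2*h*sqrt(-14 + h) (H(h) = sqrt(-14 + h)*(2*h) = 2*h*sqrt(-14 + h))
-2748011 + H(1110) = -2748011 + 2*1110*sqrt(-14 + 1110) = -2748011 + 2*1110*sqrt(1096) = -2748011 + 2*1110*(2*sqrt(274)) = -2748011 + 4440*sqrt(274)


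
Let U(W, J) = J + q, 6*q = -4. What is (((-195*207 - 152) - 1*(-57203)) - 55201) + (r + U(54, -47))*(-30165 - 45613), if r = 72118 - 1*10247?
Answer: -14054661205/3 ≈ -4.6849e+9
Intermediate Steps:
q = -2/3 (q = (1/6)*(-4) = -2/3 ≈ -0.66667)
U(W, J) = -2/3 + J (U(W, J) = J - 2/3 = -2/3 + J)
r = 61871 (r = 72118 - 10247 = 61871)
(((-195*207 - 152) - 1*(-57203)) - 55201) + (r + U(54, -47))*(-30165 - 45613) = (((-195*207 - 152) - 1*(-57203)) - 55201) + (61871 + (-2/3 - 47))*(-30165 - 45613) = (((-40365 - 152) + 57203) - 55201) + (61871 - 143/3)*(-75778) = ((-40517 + 57203) - 55201) + (185470/3)*(-75778) = (16686 - 55201) - 14054545660/3 = -38515 - 14054545660/3 = -14054661205/3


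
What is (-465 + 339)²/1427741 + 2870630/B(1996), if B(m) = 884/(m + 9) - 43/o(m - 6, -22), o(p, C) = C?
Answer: 25826506987739584/21551342469 ≈ 1.1984e+6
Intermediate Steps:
B(m) = 43/22 + 884/(9 + m) (B(m) = 884/(m + 9) - 43/(-22) = 884/(9 + m) - 43*(-1/22) = 884/(9 + m) + 43/22 = 43/22 + 884/(9 + m))
(-465 + 339)²/1427741 + 2870630/B(1996) = (-465 + 339)²/1427741 + 2870630/(((19835 + 43*1996)/(22*(9 + 1996)))) = (-126)²*(1/1427741) + 2870630/(((1/22)*(19835 + 85828)/2005)) = 15876*(1/1427741) + 2870630/(((1/22)*(1/2005)*105663)) = 2268/203963 + 2870630/(105663/44110) = 2268/203963 + 2870630*(44110/105663) = 2268/203963 + 126623489300/105663 = 25826506987739584/21551342469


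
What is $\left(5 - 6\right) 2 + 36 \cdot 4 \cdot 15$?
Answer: $2158$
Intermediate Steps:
$\left(5 - 6\right) 2 + 36 \cdot 4 \cdot 15 = \left(-1\right) 2 + 36 \cdot 60 = -2 + 2160 = 2158$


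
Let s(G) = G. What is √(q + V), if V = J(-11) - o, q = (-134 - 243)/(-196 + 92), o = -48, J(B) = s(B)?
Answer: 5*√26/4 ≈ 6.3738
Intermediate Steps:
J(B) = B
q = 29/8 (q = -377/(-104) = -377*(-1/104) = 29/8 ≈ 3.6250)
V = 37 (V = -11 - 1*(-48) = -11 + 48 = 37)
√(q + V) = √(29/8 + 37) = √(325/8) = 5*√26/4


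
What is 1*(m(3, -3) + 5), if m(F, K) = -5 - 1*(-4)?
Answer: 4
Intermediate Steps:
m(F, K) = -1 (m(F, K) = -5 + 4 = -1)
1*(m(3, -3) + 5) = 1*(-1 + 5) = 1*4 = 4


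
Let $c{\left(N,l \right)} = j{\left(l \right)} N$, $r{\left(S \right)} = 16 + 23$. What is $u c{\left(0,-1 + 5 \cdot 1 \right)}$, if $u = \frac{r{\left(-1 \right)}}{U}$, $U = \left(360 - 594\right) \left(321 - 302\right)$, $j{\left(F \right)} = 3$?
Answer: $0$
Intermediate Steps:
$r{\left(S \right)} = 39$
$c{\left(N,l \right)} = 3 N$
$U = -4446$ ($U = \left(-234\right) 19 = -4446$)
$u = - \frac{1}{114}$ ($u = \frac{39}{-4446} = 39 \left(- \frac{1}{4446}\right) = - \frac{1}{114} \approx -0.0087719$)
$u c{\left(0,-1 + 5 \cdot 1 \right)} = - \frac{3 \cdot 0}{114} = \left(- \frac{1}{114}\right) 0 = 0$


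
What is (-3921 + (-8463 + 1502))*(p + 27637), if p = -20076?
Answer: -82278802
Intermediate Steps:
(-3921 + (-8463 + 1502))*(p + 27637) = (-3921 + (-8463 + 1502))*(-20076 + 27637) = (-3921 - 6961)*7561 = -10882*7561 = -82278802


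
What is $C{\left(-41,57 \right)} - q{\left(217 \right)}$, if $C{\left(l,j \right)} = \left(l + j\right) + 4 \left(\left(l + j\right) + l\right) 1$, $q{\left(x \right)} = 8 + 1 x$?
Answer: $-309$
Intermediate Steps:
$q{\left(x \right)} = 8 + x$
$C{\left(l,j \right)} = 5 j + 9 l$ ($C{\left(l,j \right)} = \left(j + l\right) + 4 \left(\left(j + l\right) + l\right) 1 = \left(j + l\right) + 4 \left(j + 2 l\right) 1 = \left(j + l\right) + \left(4 j + 8 l\right) 1 = \left(j + l\right) + \left(4 j + 8 l\right) = 5 j + 9 l$)
$C{\left(-41,57 \right)} - q{\left(217 \right)} = \left(5 \cdot 57 + 9 \left(-41\right)\right) - \left(8 + 217\right) = \left(285 - 369\right) - 225 = -84 - 225 = -309$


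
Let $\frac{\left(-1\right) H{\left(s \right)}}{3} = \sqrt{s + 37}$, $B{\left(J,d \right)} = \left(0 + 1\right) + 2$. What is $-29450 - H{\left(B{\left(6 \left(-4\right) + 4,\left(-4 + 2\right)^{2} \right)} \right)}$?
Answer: $-29450 + 6 \sqrt{10} \approx -29431.0$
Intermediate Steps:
$B{\left(J,d \right)} = 3$ ($B{\left(J,d \right)} = 1 + 2 = 3$)
$H{\left(s \right)} = - 3 \sqrt{37 + s}$ ($H{\left(s \right)} = - 3 \sqrt{s + 37} = - 3 \sqrt{37 + s}$)
$-29450 - H{\left(B{\left(6 \left(-4\right) + 4,\left(-4 + 2\right)^{2} \right)} \right)} = -29450 - - 3 \sqrt{37 + 3} = -29450 - - 3 \sqrt{40} = -29450 - - 3 \cdot 2 \sqrt{10} = -29450 - - 6 \sqrt{10} = -29450 + 6 \sqrt{10}$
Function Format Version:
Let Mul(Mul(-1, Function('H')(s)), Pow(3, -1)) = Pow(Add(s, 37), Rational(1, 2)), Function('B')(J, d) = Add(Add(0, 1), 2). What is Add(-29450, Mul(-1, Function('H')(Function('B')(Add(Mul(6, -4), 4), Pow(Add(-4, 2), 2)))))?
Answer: Add(-29450, Mul(6, Pow(10, Rational(1, 2)))) ≈ -29431.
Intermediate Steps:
Function('B')(J, d) = 3 (Function('B')(J, d) = Add(1, 2) = 3)
Function('H')(s) = Mul(-3, Pow(Add(37, s), Rational(1, 2))) (Function('H')(s) = Mul(-3, Pow(Add(s, 37), Rational(1, 2))) = Mul(-3, Pow(Add(37, s), Rational(1, 2))))
Add(-29450, Mul(-1, Function('H')(Function('B')(Add(Mul(6, -4), 4), Pow(Add(-4, 2), 2))))) = Add(-29450, Mul(-1, Mul(-3, Pow(Add(37, 3), Rational(1, 2))))) = Add(-29450, Mul(-1, Mul(-3, Pow(40, Rational(1, 2))))) = Add(-29450, Mul(-1, Mul(-3, Mul(2, Pow(10, Rational(1, 2)))))) = Add(-29450, Mul(-1, Mul(-6, Pow(10, Rational(1, 2))))) = Add(-29450, Mul(6, Pow(10, Rational(1, 2))))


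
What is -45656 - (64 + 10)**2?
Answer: -51132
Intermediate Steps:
-45656 - (64 + 10)**2 = -45656 - 1*74**2 = -45656 - 1*5476 = -45656 - 5476 = -51132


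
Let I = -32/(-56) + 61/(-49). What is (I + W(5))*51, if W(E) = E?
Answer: 10812/49 ≈ 220.65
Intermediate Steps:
I = -33/49 (I = -32*(-1/56) + 61*(-1/49) = 4/7 - 61/49 = -33/49 ≈ -0.67347)
(I + W(5))*51 = (-33/49 + 5)*51 = (212/49)*51 = 10812/49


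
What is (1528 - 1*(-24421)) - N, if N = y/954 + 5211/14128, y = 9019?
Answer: 174805568281/6739056 ≈ 25939.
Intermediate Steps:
N = 66195863/6739056 (N = 9019/954 + 5211/14128 = 66195863/6739056 ≈ 9.8227)
(1528 - 1*(-24421)) - N = (1528 - 1*(-24421)) - 1*66195863/6739056 = (1528 + 24421) - 66195863/6739056 = 25949 - 66195863/6739056 = 174805568281/6739056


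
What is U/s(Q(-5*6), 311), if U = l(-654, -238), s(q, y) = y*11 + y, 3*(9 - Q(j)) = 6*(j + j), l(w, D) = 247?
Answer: 247/3732 ≈ 0.066184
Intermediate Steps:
Q(j) = 9 - 4*j (Q(j) = 9 - 2*(j + j) = 9 - 2*2*j = 9 - 4*j)
s(q, y) = 12*y (s(q, y) = 11*y + y = 12*y)
U = 247
U/s(Q(-5*6), 311) = 247/((12*311)) = 247/3732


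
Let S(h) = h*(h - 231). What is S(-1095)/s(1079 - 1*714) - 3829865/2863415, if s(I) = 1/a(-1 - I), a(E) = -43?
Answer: -35755297792903/572683 ≈ -6.2435e+7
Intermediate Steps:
S(h) = h*(-231 + h)
s(I) = -1/43 (s(I) = 1/(-43) = -1/43)
S(-1095)/s(1079 - 1*714) - 3829865/2863415 = (-1095*(-231 - 1095))/(-1/43) - 3829865/2863415 = -1095*(-1326)*(-43) - 3829865*1/2863415 = 1451970*(-43) - 765973/572683 = -62434710 - 765973/572683 = -35755297792903/572683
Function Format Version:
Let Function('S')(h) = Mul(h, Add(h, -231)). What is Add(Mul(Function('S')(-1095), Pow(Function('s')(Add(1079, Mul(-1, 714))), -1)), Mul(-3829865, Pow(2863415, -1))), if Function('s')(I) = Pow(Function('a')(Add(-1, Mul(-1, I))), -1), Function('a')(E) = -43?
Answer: Rational(-35755297792903, 572683) ≈ -6.2435e+7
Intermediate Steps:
Function('S')(h) = Mul(h, Add(-231, h))
Function('s')(I) = Rational(-1, 43) (Function('s')(I) = Pow(-43, -1) = Rational(-1, 43))
Add(Mul(Function('S')(-1095), Pow(Function('s')(Add(1079, Mul(-1, 714))), -1)), Mul(-3829865, Pow(2863415, -1))) = Add(Mul(Mul(-1095, Add(-231, -1095)), Pow(Rational(-1, 43), -1)), Mul(-3829865, Pow(2863415, -1))) = Add(Mul(Mul(-1095, -1326), -43), Mul(-3829865, Rational(1, 2863415))) = Add(Mul(1451970, -43), Rational(-765973, 572683)) = Add(-62434710, Rational(-765973, 572683)) = Rational(-35755297792903, 572683)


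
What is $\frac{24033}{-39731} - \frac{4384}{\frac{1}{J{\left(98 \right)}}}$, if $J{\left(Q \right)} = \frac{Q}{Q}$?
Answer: $- \frac{174204737}{39731} \approx -4384.6$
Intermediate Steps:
$J{\left(Q \right)} = 1$
$\frac{24033}{-39731} - \frac{4384}{\frac{1}{J{\left(98 \right)}}} = \frac{24033}{-39731} - \frac{4384}{1^{-1}} = 24033 \left(- \frac{1}{39731}\right) - \frac{4384}{1} = - \frac{24033}{39731} - 4384 = - \frac{174204737}{39731}$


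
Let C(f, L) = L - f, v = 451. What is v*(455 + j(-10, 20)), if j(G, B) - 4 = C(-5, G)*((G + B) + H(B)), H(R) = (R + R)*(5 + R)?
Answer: -2070541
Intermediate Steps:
H(R) = 2*R*(5 + R) (H(R) = (2*R)*(5 + R) = 2*R*(5 + R))
j(G, B) = 4 + (5 + G)*(B + G + 2*B*(5 + B)) (j(G, B) = 4 + (G - 1*(-5))*((G + B) + 2*B*(5 + B)) = 4 + (G + 5)*((B + G) + 2*B*(5 + B)) = 4 + (5 + G)*(B + G + 2*B*(5 + B)))
v*(455 + j(-10, 20)) = 451*(455 + (4 + 20*(5 - 10) - 10*(5 - 10) + 2*20*(5 + 20)*(5 - 10))) = 451*(455 + (4 + 20*(-5) - 10*(-5) + 2*20*25*(-5))) = 451*(455 + (4 - 100 + 50 - 5000)) = 451*(455 - 5046) = 451*(-4591) = -2070541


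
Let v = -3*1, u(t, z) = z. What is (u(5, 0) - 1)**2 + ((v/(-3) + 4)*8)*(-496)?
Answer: -19839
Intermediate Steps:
v = -3
(u(5, 0) - 1)**2 + ((v/(-3) + 4)*8)*(-496) = (0 - 1)**2 + ((-3/(-3) + 4)*8)*(-496) = (-1)**2 + ((-3*(-1/3) + 4)*8)*(-496) = 1 + ((1 + 4)*8)*(-496) = 1 + (5*8)*(-496) = 1 + 40*(-496) = 1 - 19840 = -19839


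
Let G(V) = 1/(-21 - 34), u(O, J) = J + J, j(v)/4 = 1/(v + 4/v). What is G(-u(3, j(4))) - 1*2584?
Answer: -142121/55 ≈ -2584.0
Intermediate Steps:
j(v) = 4/(v + 4/v)
u(O, J) = 2*J
G(V) = -1/55 (G(V) = 1/(-55) = -1/55)
G(-u(3, j(4))) - 1*2584 = -1/55 - 1*2584 = -1/55 - 2584 = -142121/55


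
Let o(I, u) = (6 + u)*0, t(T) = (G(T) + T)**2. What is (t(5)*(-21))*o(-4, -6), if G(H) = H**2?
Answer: 0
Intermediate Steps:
t(T) = (T + T**2)**2 (t(T) = (T**2 + T)**2 = (T + T**2)**2)
o(I, u) = 0
(t(5)*(-21))*o(-4, -6) = ((5**2*(1 + 5)**2)*(-21))*0 = ((25*6**2)*(-21))*0 = ((25*36)*(-21))*0 = (900*(-21))*0 = -18900*0 = 0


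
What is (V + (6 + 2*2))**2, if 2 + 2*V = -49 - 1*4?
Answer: 1225/4 ≈ 306.25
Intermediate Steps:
V = -55/2 (V = -1 + (-49 - 1*4)/2 = -1 + (-49 - 4)/2 = -1 + (1/2)*(-53) = -1 - 53/2 = -55/2 ≈ -27.500)
(V + (6 + 2*2))**2 = (-55/2 + (6 + 2*2))**2 = (-55/2 + (6 + 4))**2 = (-55/2 + 10)**2 = (-35/2)**2 = 1225/4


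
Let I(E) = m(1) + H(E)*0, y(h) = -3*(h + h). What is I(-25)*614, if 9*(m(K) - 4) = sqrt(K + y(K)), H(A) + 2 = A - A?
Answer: 2456 + 614*I*sqrt(5)/9 ≈ 2456.0 + 152.55*I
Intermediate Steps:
H(A) = -2 (H(A) = -2 + (A - A) = -2 + 0 = -2)
y(h) = -6*h (y(h) = -3*2*h = -6*h)
m(K) = 4 + sqrt(5)*sqrt(-K)/9 (m(K) = 4 + sqrt(K - 6*K)/9 = 4 + sqrt(-5*K)/9 = 4 + (sqrt(5)*sqrt(-K))/9 = 4 + sqrt(5)*sqrt(-K)/9)
I(E) = 4 + I*sqrt(5)/9 (I(E) = (4 + sqrt(5)*sqrt(-1*1)/9) - 2*0 = (4 + sqrt(5)*sqrt(-1)/9) + 0 = (4 + sqrt(5)*I/9) + 0 = (4 + I*sqrt(5)/9) + 0 = 4 + I*sqrt(5)/9)
I(-25)*614 = (4 + I*sqrt(5)/9)*614 = 2456 + 614*I*sqrt(5)/9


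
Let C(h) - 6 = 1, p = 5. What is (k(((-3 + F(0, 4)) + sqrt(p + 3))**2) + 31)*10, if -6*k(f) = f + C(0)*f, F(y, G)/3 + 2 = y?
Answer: -2630/3 + 480*sqrt(2) ≈ -197.84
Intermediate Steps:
F(y, G) = -6 + 3*y
C(h) = 7 (C(h) = 6 + 1 = 7)
k(f) = -4*f/3 (k(f) = -(f + 7*f)/6 = -4*f/3)
(k(((-3 + F(0, 4)) + sqrt(p + 3))**2) + 31)*10 = (-4*((-3 + (-6 + 3*0)) + sqrt(5 + 3))**2/3 + 31)*10 = (-4*((-3 + (-6 + 0)) + sqrt(8))**2/3 + 31)*10 = (-4*((-3 - 6) + 2*sqrt(2))**2/3 + 31)*10 = (-4*(-9 + 2*sqrt(2))**2/3 + 31)*10 = (31 - 4*(-9 + 2*sqrt(2))**2/3)*10 = 310 - 40*(-9 + 2*sqrt(2))**2/3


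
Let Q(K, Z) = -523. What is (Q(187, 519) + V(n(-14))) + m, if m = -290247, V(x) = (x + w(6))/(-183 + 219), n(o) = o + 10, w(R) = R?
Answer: -5233859/18 ≈ -2.9077e+5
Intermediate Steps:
n(o) = 10 + o
V(x) = ⅙ + x/36 (V(x) = (x + 6)/(-183 + 219) = (6 + x)/36 = (6 + x)*(1/36) = ⅙ + x/36)
(Q(187, 519) + V(n(-14))) + m = (-523 + (⅙ + (10 - 14)/36)) - 290247 = (-523 + (⅙ + (1/36)*(-4))) - 290247 = (-523 + (⅙ - ⅑)) - 290247 = (-523 + 1/18) - 290247 = -9413/18 - 290247 = -5233859/18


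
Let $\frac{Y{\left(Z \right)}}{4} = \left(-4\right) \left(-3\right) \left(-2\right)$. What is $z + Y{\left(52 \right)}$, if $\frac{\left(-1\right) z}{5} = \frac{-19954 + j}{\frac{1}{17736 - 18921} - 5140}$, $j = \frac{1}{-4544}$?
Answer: $- \frac{3194222736549}{27677054144} \approx -115.41$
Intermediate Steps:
$j = - \frac{1}{4544} \approx -0.00022007$
$Y{\left(Z \right)} = -96$ ($Y{\left(Z \right)} = 4 \left(-4\right) \left(-3\right) \left(-2\right) = 4 \cdot 12 \left(-2\right) = 4 \left(-24\right) = -96$)
$z = - \frac{537225538725}{27677054144}$ ($z = - 5 \frac{-19954 - \frac{1}{4544}}{\frac{1}{17736 - 18921} - 5140} = - 5 \left(- \frac{90670977}{4544 \left(\frac{1}{-1185} - 5140\right)}\right) = - 5 \left(- \frac{90670977}{4544 \left(- \frac{1}{1185} - 5140\right)}\right) = - 5 \left(- \frac{90670977}{4544 \left(- \frac{6090901}{1185}\right)}\right) = - 5 \left(\left(- \frac{90670977}{4544}\right) \left(- \frac{1185}{6090901}\right)\right) = \left(-5\right) \frac{107445107745}{27677054144} = - \frac{537225538725}{27677054144} \approx -19.41$)
$z + Y{\left(52 \right)} = - \frac{537225538725}{27677054144} - 96 = - \frac{3194222736549}{27677054144}$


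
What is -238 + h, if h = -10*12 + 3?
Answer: -355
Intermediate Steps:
h = -117 (h = -120 + 3 = -117)
-238 + h = -238 - 117 = -355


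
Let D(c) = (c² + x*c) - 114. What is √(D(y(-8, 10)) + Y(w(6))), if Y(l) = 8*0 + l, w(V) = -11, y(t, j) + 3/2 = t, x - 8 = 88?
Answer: I*√3787/2 ≈ 30.769*I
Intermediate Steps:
x = 96 (x = 8 + 88 = 96)
y(t, j) = -3/2 + t
D(c) = -114 + c² + 96*c (D(c) = (c² + 96*c) - 114 = -114 + c² + 96*c)
Y(l) = l (Y(l) = 0 + l = l)
√(D(y(-8, 10)) + Y(w(6))) = √((-114 + (-3/2 - 8)² + 96*(-3/2 - 8)) - 11) = √((-114 + (-19/2)² + 96*(-19/2)) - 11) = √((-114 + 361/4 - 912) - 11) = √(-3743/4 - 11) = √(-3787/4) = I*√3787/2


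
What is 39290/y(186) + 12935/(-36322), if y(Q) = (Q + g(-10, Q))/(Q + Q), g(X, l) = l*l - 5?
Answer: 40802165605/97166938 ≈ 419.92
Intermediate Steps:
g(X, l) = -5 + l**2 (g(X, l) = l**2 - 5 = -5 + l**2)
y(Q) = (-5 + Q + Q**2)/(2*Q) (y(Q) = (Q + (-5 + Q**2))/(Q + Q) = (-5 + Q + Q**2)/((2*Q)) = (-5 + Q + Q**2)*(1/(2*Q)) = (-5 + Q + Q**2)/(2*Q))
39290/y(186) + 12935/(-36322) = 39290/(((1/2)*(-5 + 186 + 186**2)/186)) + 12935/(-36322) = 39290/(((1/2)*(1/186)*(-5 + 186 + 34596))) + 12935*(-1/36322) = 39290/(((1/2)*(1/186)*34777)) - 995/2794 = 39290/(34777/372) - 995/2794 = 39290*(372/34777) - 995/2794 = 14615880/34777 - 995/2794 = 40802165605/97166938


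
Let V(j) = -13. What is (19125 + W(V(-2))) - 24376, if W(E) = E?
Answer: -5264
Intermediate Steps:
(19125 + W(V(-2))) - 24376 = (19125 - 13) - 24376 = 19112 - 24376 = -5264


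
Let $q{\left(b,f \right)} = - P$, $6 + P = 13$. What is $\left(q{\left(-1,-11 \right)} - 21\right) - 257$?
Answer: $-285$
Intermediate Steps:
$P = 7$ ($P = -6 + 13 = 7$)
$q{\left(b,f \right)} = -7$ ($q{\left(b,f \right)} = \left(-1\right) 7 = -7$)
$\left(q{\left(-1,-11 \right)} - 21\right) - 257 = \left(-7 - 21\right) - 257 = -28 - 257 = -285$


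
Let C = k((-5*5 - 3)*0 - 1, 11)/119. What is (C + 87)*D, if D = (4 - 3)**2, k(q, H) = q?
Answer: 10352/119 ≈ 86.992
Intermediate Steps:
D = 1 (D = 1**2 = 1)
C = -1/119 (C = ((-5*5 - 3)*0 - 1)/119 = ((-25 - 3)*0 - 1)*(1/119) = (-28*0 - 1)*(1/119) = (0 - 1)*(1/119) = -1*1/119 = -1/119 ≈ -0.0084034)
(C + 87)*D = (-1/119 + 87)*1 = (10352/119)*1 = 10352/119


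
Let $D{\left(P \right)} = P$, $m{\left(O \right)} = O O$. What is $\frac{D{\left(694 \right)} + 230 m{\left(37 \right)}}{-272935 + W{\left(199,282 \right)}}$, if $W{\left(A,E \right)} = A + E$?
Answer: $- \frac{52594}{45409} \approx -1.1582$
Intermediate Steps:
$m{\left(O \right)} = O^{2}$
$\frac{D{\left(694 \right)} + 230 m{\left(37 \right)}}{-272935 + W{\left(199,282 \right)}} = \frac{694 + 230 \cdot 37^{2}}{-272935 + \left(199 + 282\right)} = \frac{694 + 230 \cdot 1369}{-272935 + 481} = \frac{694 + 314870}{-272454} = 315564 \left(- \frac{1}{272454}\right) = - \frac{52594}{45409}$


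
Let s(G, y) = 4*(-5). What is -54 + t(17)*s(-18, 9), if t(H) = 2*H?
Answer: -734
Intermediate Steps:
s(G, y) = -20
-54 + t(17)*s(-18, 9) = -54 + (2*17)*(-20) = -54 + 34*(-20) = -54 - 680 = -734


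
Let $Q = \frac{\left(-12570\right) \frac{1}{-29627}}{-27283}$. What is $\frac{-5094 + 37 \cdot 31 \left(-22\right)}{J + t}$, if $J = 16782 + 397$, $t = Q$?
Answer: $- \frac{24514530038648}{13886016590369} \approx -1.7654$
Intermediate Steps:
$Q = - \frac{12570}{808313441}$ ($Q = \left(-12570\right) \left(- \frac{1}{29627}\right) \left(- \frac{1}{27283}\right) = \frac{12570}{29627} \left(- \frac{1}{27283}\right) = - \frac{12570}{808313441} \approx -1.5551 \cdot 10^{-5}$)
$t = - \frac{12570}{808313441} \approx -1.5551 \cdot 10^{-5}$
$J = 17179$
$\frac{-5094 + 37 \cdot 31 \left(-22\right)}{J + t} = \frac{-5094 + 37 \cdot 31 \left(-22\right)}{17179 - \frac{12570}{808313441}} = \frac{-5094 + 1147 \left(-22\right)}{\frac{13886016590369}{808313441}} = \left(-5094 - 25234\right) \frac{808313441}{13886016590369} = \left(-30328\right) \frac{808313441}{13886016590369} = - \frac{24514530038648}{13886016590369}$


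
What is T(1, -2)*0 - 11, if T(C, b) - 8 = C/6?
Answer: -11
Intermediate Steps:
T(C, b) = 8 + C/6
T(1, -2)*0 - 11 = (8 + (⅙)*1)*0 - 11 = (8 + ⅙)*0 - 11 = (49/6)*0 - 11 = 0 - 11 = -11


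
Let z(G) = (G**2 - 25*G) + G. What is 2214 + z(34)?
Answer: 2554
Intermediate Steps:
z(G) = G**2 - 24*G
2214 + z(34) = 2214 + 34*(-24 + 34) = 2214 + 34*10 = 2214 + 340 = 2554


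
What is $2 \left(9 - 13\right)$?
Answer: $-8$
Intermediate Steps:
$2 \left(9 - 13\right) = 2 \left(-4\right) = -8$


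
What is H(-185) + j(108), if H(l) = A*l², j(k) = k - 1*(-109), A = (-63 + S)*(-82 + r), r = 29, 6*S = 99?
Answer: 168695459/2 ≈ 8.4348e+7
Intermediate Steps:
S = 33/2 (S = (⅙)*99 = 33/2 ≈ 16.500)
A = 4929/2 (A = (-63 + 33/2)*(-82 + 29) = -93/2*(-53) = 4929/2 ≈ 2464.5)
j(k) = 109 + k (j(k) = k + 109 = 109 + k)
H(l) = 4929*l²/2
H(-185) + j(108) = (4929/2)*(-185)² + (109 + 108) = (4929/2)*34225 + 217 = 168695025/2 + 217 = 168695459/2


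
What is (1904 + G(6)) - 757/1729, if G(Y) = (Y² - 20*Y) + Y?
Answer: 3156397/1729 ≈ 1825.6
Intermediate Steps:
G(Y) = Y² - 19*Y
(1904 + G(6)) - 757/1729 = (1904 + 6*(-19 + 6)) - 757/1729 = (1904 + 6*(-13)) - 757*1/1729 = (1904 - 78) - 757/1729 = 1826 - 757/1729 = 3156397/1729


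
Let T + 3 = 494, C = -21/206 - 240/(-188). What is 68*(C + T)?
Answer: 162017990/4841 ≈ 33468.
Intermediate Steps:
C = 11373/9682 (C = -21*1/206 - 240*(-1/188) = -21/206 + 60/47 = 11373/9682 ≈ 1.1747)
T = 491 (T = -3 + 494 = 491)
68*(C + T) = 68*(11373/9682 + 491) = 68*(4765235/9682) = 162017990/4841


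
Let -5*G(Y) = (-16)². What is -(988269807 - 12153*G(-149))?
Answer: -4944460203/5 ≈ -9.8889e+8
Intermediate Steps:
G(Y) = -256/5 (G(Y) = -⅕*(-16)² = -⅕*256 = -256/5)
-(988269807 - 12153*G(-149)) = -12153/((-1/(-81319 - 256/5))) = -12153/((-1/(-406851/5))) = -12153/((-1*(-5/406851))) = -12153/5/406851 = -12153*406851/5 = -4944460203/5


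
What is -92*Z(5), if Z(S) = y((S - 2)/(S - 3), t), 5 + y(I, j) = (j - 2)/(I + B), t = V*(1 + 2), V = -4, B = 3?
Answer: 6716/9 ≈ 746.22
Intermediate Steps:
t = -12 (t = -4*(1 + 2) = -4*3 = -12)
y(I, j) = -5 + (-2 + j)/(3 + I) (y(I, j) = -5 + (j - 2)/(I + 3) = -5 + (-2 + j)/(3 + I))
Z(S) = (-29 - 5*(-2 + S)/(-3 + S))/(3 + (-2 + S)/(-3 + S)) (Z(S) = (-17 - 12 - 5*(S - 2)/(S - 3))/(3 + (S - 2)/(S - 3)) = (-17 - 12 - 5*(-2 + S)/(-3 + S))/(3 + (-2 + S)/(-3 + S)) = (-29 - 5*(-2 + S)/(-3 + S))/(3 + (-2 + S)/(-3 + S)))
-92*Z(5) = -92*(97 - 34*5)/(-11 + 4*5) = -92*(97 - 170)/(-11 + 20) = -92*(-73)/9 = -92*(-73/9) = 6716/9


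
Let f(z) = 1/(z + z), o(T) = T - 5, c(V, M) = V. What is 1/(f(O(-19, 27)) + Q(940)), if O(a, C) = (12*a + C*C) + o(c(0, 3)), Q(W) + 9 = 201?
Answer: 992/190465 ≈ 0.0052083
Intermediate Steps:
o(T) = -5 + T
Q(W) = 192 (Q(W) = -9 + 201 = 192)
O(a, C) = -5 + C² + 12*a (O(a, C) = (12*a + C*C) + (-5 + 0) = (12*a + C²) - 5 = (C² + 12*a) - 5 = -5 + C² + 12*a)
f(z) = 1/(2*z)
1/(f(O(-19, 27)) + Q(940)) = 1/(1/(2*(-5 + 27² + 12*(-19))) + 192) = 1/(1/(2*(-5 + 729 - 228)) + 192) = 1/((½)/496 + 192) = 1/((½)*(1/496) + 192) = 1/(1/992 + 192) = 1/(190465/992) = 992/190465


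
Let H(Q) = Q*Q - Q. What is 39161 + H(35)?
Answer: 40351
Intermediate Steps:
H(Q) = Q² - Q
39161 + H(35) = 39161 + 35*(-1 + 35) = 39161 + 35*34 = 39161 + 1190 = 40351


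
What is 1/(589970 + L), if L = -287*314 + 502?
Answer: 1/500354 ≈ 1.9986e-6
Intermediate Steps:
L = -89616 (L = -90118 + 502 = -89616)
1/(589970 + L) = 1/(589970 - 89616) = 1/500354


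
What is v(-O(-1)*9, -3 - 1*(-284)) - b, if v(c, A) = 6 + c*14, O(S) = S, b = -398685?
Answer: 398817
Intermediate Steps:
v(c, A) = 6 + 14*c
v(-O(-1)*9, -3 - 1*(-284)) - b = (6 + 14*(-1*(-1)*9)) - 1*(-398685) = (6 + 14*(1*9)) + 398685 = (6 + 14*9) + 398685 = (6 + 126) + 398685 = 132 + 398685 = 398817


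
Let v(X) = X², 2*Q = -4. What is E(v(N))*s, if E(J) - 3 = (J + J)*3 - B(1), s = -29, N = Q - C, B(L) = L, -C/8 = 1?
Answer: -6322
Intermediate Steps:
C = -8 (C = -8*1 = -8)
Q = -2 (Q = (½)*(-4) = -2)
N = 6 (N = -2 - 1*(-8) = -2 + 8 = 6)
E(J) = 2 + 6*J (E(J) = 3 + ((J + J)*3 - 1*1) = 3 + ((2*J)*3 - 1) = 3 + (6*J - 1) = 3 + (-1 + 6*J) = 2 + 6*J)
E(v(N))*s = (2 + 6*6²)*(-29) = (2 + 6*36)*(-29) = (2 + 216)*(-29) = 218*(-29) = -6322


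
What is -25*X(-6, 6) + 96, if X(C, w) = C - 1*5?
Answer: 371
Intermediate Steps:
X(C, w) = -5 + C (X(C, w) = C - 5 = -5 + C)
-25*X(-6, 6) + 96 = -25*(-5 - 6) + 96 = -25*(-11) + 96 = 275 + 96 = 371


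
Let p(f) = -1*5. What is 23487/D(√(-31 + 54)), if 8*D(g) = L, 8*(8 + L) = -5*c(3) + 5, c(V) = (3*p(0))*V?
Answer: 751584/83 ≈ 9055.2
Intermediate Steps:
p(f) = -5
c(V) = -15*V (c(V) = (3*(-5))*V = -15*V)
L = 83/4 (L = -8 + (-(-75)*3 + 5)/8 = -8 + (-5*(-45) + 5)/8 = -8 + (225 + 5)/8 = -8 + (⅛)*230 = -8 + 115/4 = 83/4 ≈ 20.750)
D(g) = 83/32 (D(g) = (⅛)*(83/4) = 83/32)
23487/D(√(-31 + 54)) = 23487/(83/32) = 23487*(32/83) = 751584/83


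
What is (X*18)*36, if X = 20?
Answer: 12960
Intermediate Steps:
(X*18)*36 = (20*18)*36 = 360*36 = 12960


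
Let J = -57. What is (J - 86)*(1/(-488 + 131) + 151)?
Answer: -7708558/357 ≈ -21593.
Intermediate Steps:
(J - 86)*(1/(-488 + 131) + 151) = (-57 - 86)*(1/(-488 + 131) + 151) = -143*(1/(-357) + 151) = -143*(-1/357 + 151) = -143*53906/357 = -7708558/357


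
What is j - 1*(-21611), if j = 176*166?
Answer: 50827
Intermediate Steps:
j = 29216
j - 1*(-21611) = 29216 - 1*(-21611) = 29216 + 21611 = 50827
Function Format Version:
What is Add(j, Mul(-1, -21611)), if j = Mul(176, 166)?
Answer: 50827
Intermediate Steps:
j = 29216
Add(j, Mul(-1, -21611)) = Add(29216, Mul(-1, -21611)) = Add(29216, 21611) = 50827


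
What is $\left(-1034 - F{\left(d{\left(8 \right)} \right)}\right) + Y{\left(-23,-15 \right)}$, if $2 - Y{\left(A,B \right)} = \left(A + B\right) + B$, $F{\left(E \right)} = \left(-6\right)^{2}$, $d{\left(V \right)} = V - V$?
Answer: $-1015$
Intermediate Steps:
$d{\left(V \right)} = 0$
$F{\left(E \right)} = 36$
$Y{\left(A,B \right)} = 2 - A - 2 B$ ($Y{\left(A,B \right)} = 2 - \left(\left(A + B\right) + B\right) = 2 - \left(A + 2 B\right) = 2 - A - 2 B$)
$\left(-1034 - F{\left(d{\left(8 \right)} \right)}\right) + Y{\left(-23,-15 \right)} = \left(-1034 - 36\right) - -55 = \left(-1034 - 36\right) + \left(2 + 23 + 30\right) = -1070 + 55 = -1015$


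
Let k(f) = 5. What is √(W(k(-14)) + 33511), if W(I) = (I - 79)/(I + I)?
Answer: √837590/5 ≈ 183.04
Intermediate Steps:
W(I) = (-79 + I)/(2*I) (W(I) = (-79 + I)/((2*I)) = (-79 + I)*(1/(2*I)) = (-79 + I)/(2*I))
√(W(k(-14)) + 33511) = √((½)*(-79 + 5)/5 + 33511) = √((½)*(⅕)*(-74) + 33511) = √(-37/5 + 33511) = √(167518/5) = √837590/5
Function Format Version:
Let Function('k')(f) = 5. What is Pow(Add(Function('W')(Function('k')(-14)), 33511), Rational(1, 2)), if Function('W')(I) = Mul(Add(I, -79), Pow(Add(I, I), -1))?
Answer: Mul(Rational(1, 5), Pow(837590, Rational(1, 2))) ≈ 183.04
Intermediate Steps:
Function('W')(I) = Mul(Rational(1, 2), Pow(I, -1), Add(-79, I)) (Function('W')(I) = Mul(Add(-79, I), Pow(Mul(2, I), -1)) = Mul(Add(-79, I), Mul(Rational(1, 2), Pow(I, -1))) = Mul(Rational(1, 2), Pow(I, -1), Add(-79, I)))
Pow(Add(Function('W')(Function('k')(-14)), 33511), Rational(1, 2)) = Pow(Add(Mul(Rational(1, 2), Pow(5, -1), Add(-79, 5)), 33511), Rational(1, 2)) = Pow(Add(Mul(Rational(1, 2), Rational(1, 5), -74), 33511), Rational(1, 2)) = Pow(Add(Rational(-37, 5), 33511), Rational(1, 2)) = Pow(Rational(167518, 5), Rational(1, 2)) = Mul(Rational(1, 5), Pow(837590, Rational(1, 2)))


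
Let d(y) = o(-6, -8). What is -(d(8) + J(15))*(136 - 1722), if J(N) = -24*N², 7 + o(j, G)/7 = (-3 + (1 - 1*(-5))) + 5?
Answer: -8553298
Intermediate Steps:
o(j, G) = 7 (o(j, G) = -49 + 7*((-3 + (1 - 1*(-5))) + 5) = -49 + 7*((-3 + (1 + 5)) + 5) = -49 + 7*((-3 + 6) + 5) = -49 + 7*(3 + 5) = -49 + 7*8 = -49 + 56 = 7)
d(y) = 7
-(d(8) + J(15))*(136 - 1722) = -(7 - 24*15²)*(136 - 1722) = -(7 - 24*225)*(-1586) = -(7 - 5400)*(-1586) = -(-5393)*(-1586) = -1*8553298 = -8553298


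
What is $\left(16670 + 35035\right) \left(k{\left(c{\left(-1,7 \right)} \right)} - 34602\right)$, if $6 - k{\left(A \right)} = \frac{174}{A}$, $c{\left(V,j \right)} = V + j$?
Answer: $-1790285625$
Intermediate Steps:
$k{\left(A \right)} = 6 - \frac{174}{A}$
$\left(16670 + 35035\right) \left(k{\left(c{\left(-1,7 \right)} \right)} - 34602\right) = \left(16670 + 35035\right) \left(\left(6 - \frac{174}{-1 + 7}\right) - 34602\right) = 51705 \left(\left(6 - \frac{174}{6}\right) - 34602\right) = 51705 \left(\left(6 - 29\right) - 34602\right) = 51705 \left(-23 - 34602\right) = 51705 \left(-34625\right) = -1790285625$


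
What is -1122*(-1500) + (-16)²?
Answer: 1683256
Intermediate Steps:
-1122*(-1500) + (-16)² = 1683000 + 256 = 1683256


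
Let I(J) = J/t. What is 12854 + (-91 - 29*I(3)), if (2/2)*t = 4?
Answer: 50965/4 ≈ 12741.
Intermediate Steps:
t = 4
I(J) = J/4
12854 + (-91 - 29*I(3)) = 12854 + (-91 - 29*3/4) = 12854 + (-91 - 29*¾) = 12854 + (-91 - 87/4) = 12854 - 451/4 = 50965/4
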